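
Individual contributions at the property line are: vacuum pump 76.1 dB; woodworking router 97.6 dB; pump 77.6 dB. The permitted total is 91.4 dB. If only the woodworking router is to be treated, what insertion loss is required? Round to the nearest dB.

7 dB

Fixed contribution from the other sources: Σ 10^(L/10) = 10^(76.1/10) + 10^(77.6/10) = 9.828e+07 (79.92 dB).
To meet 91.4 dB overall, the treated woodworking router may contribute at most 10^(91.4/10) − 9.828e+07 = 1.282e+09, i.e. 91.08 dB.
Required insertion loss = 97.6 − 91.08 = 6.52 dB.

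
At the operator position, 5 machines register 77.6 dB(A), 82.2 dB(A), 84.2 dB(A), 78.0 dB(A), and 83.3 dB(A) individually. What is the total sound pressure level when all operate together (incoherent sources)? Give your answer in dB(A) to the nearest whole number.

Incoherent sources combine by intensity addition: L_total = 10·log₁₀(Σ 10^(L_i/10)).
Σ 10^(L/10) = 10^(77.6/10) + 10^(82.2/10) + 10^(84.2/10) + 10^(78.0/10) + 10^(83.3/10) = 7.634e+08.
L_total = 10·log₁₀(7.634e+08) = 88.83 dB(A).

89 dB(A)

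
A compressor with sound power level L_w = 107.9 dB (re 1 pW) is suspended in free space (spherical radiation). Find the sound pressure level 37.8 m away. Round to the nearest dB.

The power spreads over a sphere of area 4π·r², so L_p = L_w − 10·log₁₀(4π·r²).
4π·r² = 1.796e+04 m², 10·log₁₀ of that is 42.542 dB.
L_p = 107.9 − 42.542 = 65.36 dB.

65 dB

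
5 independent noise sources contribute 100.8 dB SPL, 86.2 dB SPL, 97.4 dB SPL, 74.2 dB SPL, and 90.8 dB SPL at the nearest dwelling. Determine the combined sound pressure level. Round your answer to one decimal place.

102.8 dB SPL

For uncorrelated sources the intensities add, so convert each level to linear form, sum, and take 10·log₁₀ of the total.
Σ 10^(L/10) = 10^(100.8/10) + 10^(86.2/10) + 10^(97.4/10) + 10^(74.2/10) + 10^(90.8/10) = 1.916e+10.
L_total = 10·log₁₀(1.916e+10) = 102.82 dB SPL.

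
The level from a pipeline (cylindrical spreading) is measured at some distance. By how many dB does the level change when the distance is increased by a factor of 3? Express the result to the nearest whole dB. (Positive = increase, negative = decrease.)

Line-source spreading: ΔL = −10·log₁₀(r₂/r₁).
ΔL = −10·log₁₀(3) = -4.77 dB.

-5 dB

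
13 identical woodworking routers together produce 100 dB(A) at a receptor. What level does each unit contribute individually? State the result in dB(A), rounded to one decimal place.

For N identical incoherent sources L_total = L₁ + 10·log₁₀ N, so L₁ = 100 − 10·log₁₀(13) = 100 − 11.139.

88.9 dB(A)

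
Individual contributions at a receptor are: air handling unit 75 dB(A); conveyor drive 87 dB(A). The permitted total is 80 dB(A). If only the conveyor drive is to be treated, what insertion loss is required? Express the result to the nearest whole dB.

Fixed contribution from the other source: Σ 10^(L/10) = 10^(75/10) = 3.162e+07 (75.00 dB(A)).
The limit corresponds to 10^(80/10) = 1.000e+08; subtracting the fixed part leaves 6.838e+07 for the conveyor drive, i.e. 78.35 dB(A).
So the conveyor drive must be reduced from 87 to 78.35 dB(A): IL = 8.65 dB.

9 dB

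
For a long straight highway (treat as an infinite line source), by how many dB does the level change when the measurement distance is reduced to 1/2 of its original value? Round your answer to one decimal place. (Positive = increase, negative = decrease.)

+3.0 dB

With cylindrical spreading the level changes by −10·log₁₀(r₂/r₁).
ΔL = −10·log₁₀(0.5) = +3.01 dB.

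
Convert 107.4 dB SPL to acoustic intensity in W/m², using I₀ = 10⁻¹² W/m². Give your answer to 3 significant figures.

0.0550 W/m²

I = I₀·10^(L/10) = 10⁻¹² × 10^(107.4/10) = 10^(-1.260).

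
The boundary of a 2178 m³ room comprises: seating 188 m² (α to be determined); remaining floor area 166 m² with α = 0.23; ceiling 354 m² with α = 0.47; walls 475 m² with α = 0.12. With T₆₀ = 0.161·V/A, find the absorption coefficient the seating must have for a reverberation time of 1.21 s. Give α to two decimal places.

From T₆₀ = 0.161·V/A, the target T₆₀ = 1.21 s needs A = 0.161·2178/1.21 = 289.80 m².
Absorption from the other surfaces = 166·0.23 + 354·0.47 + 475·0.12 = 261.56 m², so the seating must supply 28.24 m² over 188 m².
α = 28.24/188 = 0.150.

0.15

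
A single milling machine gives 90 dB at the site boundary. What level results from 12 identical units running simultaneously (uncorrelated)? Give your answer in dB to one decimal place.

L_total = L₁ + 10·log₁₀ N for N identical incoherent sources.
L_total = 90 + 10·log₁₀(12) = 90 + 10.792 = 100.79 dB.

100.8 dB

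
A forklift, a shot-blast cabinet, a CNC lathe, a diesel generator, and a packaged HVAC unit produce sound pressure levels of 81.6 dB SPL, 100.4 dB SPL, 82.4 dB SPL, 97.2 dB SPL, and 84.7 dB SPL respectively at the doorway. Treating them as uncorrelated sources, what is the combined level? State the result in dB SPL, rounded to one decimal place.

For uncorrelated sources the intensities add, so convert each level to linear form, sum, and take 10·log₁₀ of the total.
Σ 10^(L/10) = 10^(81.6/10) + 10^(100.4/10) + 10^(82.4/10) + 10^(97.2/10) + 10^(84.7/10) = 1.683e+10.
L_total = 10·log₁₀(1.683e+10) = 102.26 dB SPL.

102.3 dB SPL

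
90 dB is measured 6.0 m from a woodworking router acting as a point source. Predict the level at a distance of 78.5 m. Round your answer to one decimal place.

Spherical spreading from a point source gives a 20·log₁₀(r₂/r₁) drop.
L₂ = 90 − 20·log₁₀(78.5/6.0) = 90 − 22.334 = 67.67 dB.

67.7 dB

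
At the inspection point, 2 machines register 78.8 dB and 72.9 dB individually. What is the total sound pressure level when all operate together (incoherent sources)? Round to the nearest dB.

For uncorrelated sources the intensities add, so convert each level to linear form, sum, and take 10·log₁₀ of the total.
Σ 10^(L/10) = 10^(78.8/10) + 10^(72.9/10) = 9.536e+07.
L_total = 10·log₁₀(9.536e+07) = 79.79 dB.

80 dB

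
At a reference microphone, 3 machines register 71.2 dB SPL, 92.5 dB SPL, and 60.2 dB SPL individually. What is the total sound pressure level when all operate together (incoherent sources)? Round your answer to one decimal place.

Incoherent sources combine by intensity addition: L_total = 10·log₁₀(Σ 10^(L_i/10)).
Σ 10^(L/10) = 10^(71.2/10) + 10^(92.5/10) + 10^(60.2/10) = 1.793e+09.
L_total = 10·log₁₀(1.793e+09) = 92.53 dB SPL.

92.5 dB SPL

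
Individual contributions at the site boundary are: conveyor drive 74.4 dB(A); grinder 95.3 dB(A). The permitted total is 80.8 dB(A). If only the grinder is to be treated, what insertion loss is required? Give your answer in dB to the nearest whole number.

16 dB

Fixed contribution from the other source: Σ 10^(L/10) = 10^(74.4/10) = 2.754e+07 (74.40 dB(A)).
The limit corresponds to 10^(80.8/10) = 1.202e+08; subtracting the fixed part leaves 9.268e+07 for the grinder, i.e. 79.67 dB(A).
Required insertion loss = 95.3 − 79.67 = 15.63 dB.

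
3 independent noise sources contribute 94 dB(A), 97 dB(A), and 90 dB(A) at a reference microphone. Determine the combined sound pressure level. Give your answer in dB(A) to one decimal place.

For uncorrelated sources the intensities add, so convert each level to linear form, sum, and take 10·log₁₀ of the total.
Σ 10^(L/10) = 10^(94/10) + 10^(97/10) + 10^(90/10) = 8.524e+09.
L_total = 10·log₁₀(8.524e+09) = 99.31 dB(A).

99.3 dB(A)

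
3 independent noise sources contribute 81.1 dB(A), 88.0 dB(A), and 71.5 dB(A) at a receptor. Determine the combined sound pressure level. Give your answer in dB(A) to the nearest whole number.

89 dB(A)

Incoherent sources combine by intensity addition: L_total = 10·log₁₀(Σ 10^(L_i/10)).
Σ 10^(L/10) = 10^(81.1/10) + 10^(88.0/10) + 10^(71.5/10) = 7.739e+08.
L_total = 10·log₁₀(7.739e+08) = 88.89 dB(A).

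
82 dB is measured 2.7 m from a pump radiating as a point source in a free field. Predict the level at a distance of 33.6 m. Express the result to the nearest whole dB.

60 dB

Point-source attenuation: ΔL = 20·log₁₀(r₂/r₁) = 20·log₁₀(33.6/2.7) = 21.900 dB.
L₂ = 82 − 20·log₁₀(33.6/2.7) = 82 − 21.900 = 60.10 dB.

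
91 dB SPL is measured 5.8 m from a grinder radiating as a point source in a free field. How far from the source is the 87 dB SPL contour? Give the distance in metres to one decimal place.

9.2 m

For a point source L₁ − L₂ = 20·log₁₀(r₂/r₁), so r₂ = r₁·10^((L₁−L₂)/20).
r₂ = 5.8·10^((91−87)/20) = 5.8·10^(4.0/20) = 9.19 m.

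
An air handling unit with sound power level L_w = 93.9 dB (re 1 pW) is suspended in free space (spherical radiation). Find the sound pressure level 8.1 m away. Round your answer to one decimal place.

Free-field spherical radiation: L_p = L_w − 10·log₁₀(4π·r²), r = 8.1 m.
4π·r² = 824.5 m², 10·log₁₀ of that is 29.162 dB.
L_p = 93.9 − 29.162 = 64.74 dB.

64.7 dB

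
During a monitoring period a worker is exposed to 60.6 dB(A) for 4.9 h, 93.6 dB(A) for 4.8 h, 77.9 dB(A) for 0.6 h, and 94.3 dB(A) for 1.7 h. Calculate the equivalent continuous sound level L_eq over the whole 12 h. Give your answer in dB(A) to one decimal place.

The energy average is taken in the linear domain: L_eq = 10·log₁₀[(Σ tᵢ·10^(Lᵢ/10))/T], T = 12 h.
Σ tᵢ·10^(Lᵢ/10) = 4.9·10^(60.6/10) + 4.8·10^(93.6/10) + 0.6·10^(77.9/10) + 1.7·10^(94.3/10) = 1.561e+10.
L_eq = 10·log₁₀(1.561e+10/12) = 91.14 dB(A).

91.1 dB(A)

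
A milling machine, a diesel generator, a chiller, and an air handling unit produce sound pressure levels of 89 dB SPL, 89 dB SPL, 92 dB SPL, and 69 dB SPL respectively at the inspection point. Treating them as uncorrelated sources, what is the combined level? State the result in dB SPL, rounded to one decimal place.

For uncorrelated sources the intensities add, so convert each level to linear form, sum, and take 10·log₁₀ of the total.
Σ 10^(L/10) = 10^(89/10) + 10^(89/10) + 10^(92/10) + 10^(69/10) = 3.181e+09.
L_total = 10·log₁₀(3.181e+09) = 95.03 dB SPL.

95.0 dB SPL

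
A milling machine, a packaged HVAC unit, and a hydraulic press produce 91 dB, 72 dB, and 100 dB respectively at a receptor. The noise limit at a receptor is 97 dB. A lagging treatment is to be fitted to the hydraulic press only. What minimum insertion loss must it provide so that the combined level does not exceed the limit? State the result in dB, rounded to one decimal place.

4.3 dB

The untreated sources together contribute 10^(91/10) + 10^(72/10) = 1.275e+09, i.e. 91.05 dB.
The limit corresponds to 10^(97/10) = 5.012e+09; subtracting the fixed part leaves 3.737e+09 for the hydraulic press, i.e. 95.73 dB.
So the hydraulic press must be reduced from 100 to 95.73 dB: IL = 4.27 dB.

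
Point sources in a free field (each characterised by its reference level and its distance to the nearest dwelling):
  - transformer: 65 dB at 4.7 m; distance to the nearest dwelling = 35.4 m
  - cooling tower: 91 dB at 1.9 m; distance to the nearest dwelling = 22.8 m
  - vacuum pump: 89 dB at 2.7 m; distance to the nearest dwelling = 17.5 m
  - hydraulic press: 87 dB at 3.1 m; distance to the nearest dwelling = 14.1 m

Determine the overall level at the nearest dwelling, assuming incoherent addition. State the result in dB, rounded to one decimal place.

Apply inverse-square spreading to bring every level to the receiver, then sum 10^(L/10).
transformer: 65 − 20·log₁₀(35.4/4.7) = 65 − 17.54 = 47.46 dB.
cooling tower: 91 − 20·log₁₀(22.8/1.9) = 91 − 21.58 = 69.42 dB.
vacuum pump: 89 − 20·log₁₀(17.5/2.7) = 89 − 16.23 = 72.77 dB.
hydraulic press: 87 − 20·log₁₀(14.1/3.1) = 87 − 13.16 = 73.84 dB.
Σ 10^(L/10) = 5.193e+07 → L_total = 10·log₁₀(5.193e+07) = 77.15 dB.

77.2 dB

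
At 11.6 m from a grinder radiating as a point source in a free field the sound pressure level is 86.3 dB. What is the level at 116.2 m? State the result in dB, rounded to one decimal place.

For a point source, L₂ = L₁ − 20·log₁₀(r₂/r₁).
L₂ = 86.3 − 20·log₁₀(116.2/11.6) = 86.3 − 20.015 = 66.29 dB.

66.3 dB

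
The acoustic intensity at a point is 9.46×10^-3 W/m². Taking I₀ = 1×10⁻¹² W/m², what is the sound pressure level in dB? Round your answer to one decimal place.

L = 10·log₁₀(I/I₀) = 10·log₁₀(9.46×10^-3/10⁻¹²) = 10·log₁₀(9.46×10^9).
L = 10·(0.9759 + 9) = 99.76 dB.

99.8 dB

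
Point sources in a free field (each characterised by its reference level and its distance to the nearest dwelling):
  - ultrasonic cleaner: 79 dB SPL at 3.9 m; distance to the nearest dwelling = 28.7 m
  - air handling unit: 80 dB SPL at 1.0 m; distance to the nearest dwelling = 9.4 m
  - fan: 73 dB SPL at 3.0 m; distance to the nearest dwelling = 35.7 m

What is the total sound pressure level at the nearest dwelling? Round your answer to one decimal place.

Propagate each source to the receiver with L = L_ref − 20·log₁₀(r/r_ref), then add intensities.
ultrasonic cleaner: 79 − 20·log₁₀(28.7/3.9) = 79 − 17.34 = 61.66 dB SPL.
air handling unit: 80 − 20·log₁₀(9.4/1.0) = 80 − 19.46 = 60.54 dB SPL.
fan: 73 − 20·log₁₀(35.7/3.0) = 73 − 21.51 = 51.49 dB SPL.
Σ 10^(L/10) = 2.739e+06 → L_total = 10·log₁₀(2.739e+06) = 64.38 dB SPL.

64.4 dB SPL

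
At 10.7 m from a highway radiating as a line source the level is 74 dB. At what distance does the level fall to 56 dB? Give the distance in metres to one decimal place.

The 18.0 dB drop corresponds to a distance ratio of 10^(18.0/10) for a line source.
r₂ = 10.7·10^((74−56)/10) = 10.7·10^(18.0/10) = 675.12 m.

675.1 m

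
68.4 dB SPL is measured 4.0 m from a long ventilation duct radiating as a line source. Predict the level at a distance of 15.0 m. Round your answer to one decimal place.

Line-source attenuation: ΔL = 10·log₁₀(r₂/r₁) = 10·log₁₀(15.0/4.0) = 5.740 dB.
L₂ = 68.4 − 10·log₁₀(15.0/4.0) = 68.4 − 5.740 = 62.66 dB SPL.

62.7 dB SPL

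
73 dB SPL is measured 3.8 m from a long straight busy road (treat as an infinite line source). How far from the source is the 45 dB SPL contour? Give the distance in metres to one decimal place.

2397.6 m

For a line source L₁ − L₂ = 10·log₁₀(r₂/r₁), so r₂ = r₁·10^((L₁−L₂)/10).
r₂ = 3.8·10^((73−45)/10) = 3.8·10^(28.0/10) = 2397.64 m.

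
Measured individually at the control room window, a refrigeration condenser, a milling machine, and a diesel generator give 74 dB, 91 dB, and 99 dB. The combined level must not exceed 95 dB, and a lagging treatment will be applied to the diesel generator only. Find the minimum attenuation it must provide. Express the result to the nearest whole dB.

Everything except the diesel generator sums to 10^(74/10) + 10^(91/10) = 1.284e+09 in linear terms, 91.09 dB.
To meet 95 dB overall, the treated diesel generator may contribute at most 10^(95/10) − 1.284e+09 = 1.878e+09, i.e. 92.74 dB.
So the diesel generator must be reduced from 99 to 92.74 dB: IL = 6.26 dB.

6 dB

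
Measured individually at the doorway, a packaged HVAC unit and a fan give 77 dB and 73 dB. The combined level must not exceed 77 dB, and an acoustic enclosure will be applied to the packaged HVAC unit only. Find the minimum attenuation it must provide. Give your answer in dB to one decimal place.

Fixed contribution from the other source: Σ 10^(L/10) = 10^(73/10) = 1.995e+07 (73.00 dB).
The limit corresponds to 10^(77/10) = 5.012e+07; subtracting the fixed part leaves 3.017e+07 for the packaged HVAC unit, i.e. 74.80 dB.
So the packaged HVAC unit must be reduced from 77 to 74.80 dB: IL = 2.20 dB.

2.2 dB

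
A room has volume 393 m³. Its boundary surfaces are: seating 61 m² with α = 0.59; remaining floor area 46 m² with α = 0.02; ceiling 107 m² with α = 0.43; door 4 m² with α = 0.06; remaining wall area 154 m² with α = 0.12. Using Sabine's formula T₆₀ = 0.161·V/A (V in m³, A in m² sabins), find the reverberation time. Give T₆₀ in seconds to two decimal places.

Total absorption A = 61·0.59 + 46·0.02 + 107·0.43 + 4·0.06 + 154·0.12 = 101.64 m² sabins.
T₆₀ = 0.161 × 393 / 101.64 = 0.623 s.

0.62 s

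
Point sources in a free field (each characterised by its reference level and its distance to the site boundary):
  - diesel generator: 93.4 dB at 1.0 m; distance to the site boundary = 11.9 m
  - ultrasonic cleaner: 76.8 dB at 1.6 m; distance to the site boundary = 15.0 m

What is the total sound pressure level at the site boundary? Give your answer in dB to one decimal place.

Apply inverse-square spreading to bring every level to the receiver, then sum 10^(L/10).
diesel generator: 93.4 − 20·log₁₀(11.9/1.0) = 93.4 − 21.51 = 71.89 dB.
ultrasonic cleaner: 76.8 − 20·log₁₀(15.0/1.6) = 76.8 − 19.44 = 57.36 dB.
Σ 10^(L/10) = 1.599e+07 → L_total = 10·log₁₀(1.599e+07) = 72.04 dB.

72.0 dB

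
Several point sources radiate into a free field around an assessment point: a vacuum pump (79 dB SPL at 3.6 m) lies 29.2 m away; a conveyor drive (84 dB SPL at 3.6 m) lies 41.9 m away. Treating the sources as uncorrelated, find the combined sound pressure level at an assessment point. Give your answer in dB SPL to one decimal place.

First find each source's level at the receiver (point-source: −20·log₁₀(r/r_ref)), then combine on an intensity basis.
vacuum pump: 79 − 20·log₁₀(29.2/3.6) = 79 − 18.18 = 60.82 dB SPL.
conveyor drive: 84 − 20·log₁₀(41.9/3.6) = 84 − 21.32 = 62.68 dB SPL.
Σ 10^(L/10) = 3.062e+06 → L_total = 10·log₁₀(3.062e+06) = 64.86 dB SPL.

64.9 dB SPL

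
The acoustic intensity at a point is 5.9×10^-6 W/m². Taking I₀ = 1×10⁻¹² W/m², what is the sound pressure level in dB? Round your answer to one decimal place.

67.7 dB

I/I₀ = 5.9×10^-6/10⁻¹² = 5.9×10^6, and L = 10·log₁₀(I/I₀).
L = 10·(0.7709 + 6) = 67.71 dB.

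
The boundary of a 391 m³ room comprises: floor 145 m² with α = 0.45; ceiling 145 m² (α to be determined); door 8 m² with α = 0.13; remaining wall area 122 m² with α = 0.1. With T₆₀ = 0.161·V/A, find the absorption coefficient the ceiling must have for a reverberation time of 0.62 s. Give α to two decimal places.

0.16

A = 0.161·V/T₆₀ = 0.161·391/0.62 = 101.53 m² sabins.
Absorption from the other surfaces = 145·0.45 + 8·0.13 + 122·0.1 = 78.49 m², so the ceiling must supply 23.04 m² over 145 m².
α = 23.04/145 = 0.159.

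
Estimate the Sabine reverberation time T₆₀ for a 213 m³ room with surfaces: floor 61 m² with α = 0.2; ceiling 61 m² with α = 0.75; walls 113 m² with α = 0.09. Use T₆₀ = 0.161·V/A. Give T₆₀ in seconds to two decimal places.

0.50 s

A = Σ Sᵢαᵢ = 61·0.2 + 61·0.75 + 113·0.09 = 68.12 m².
T₆₀ = 0.161·V/A = 0.161·213/68.12 = 0.503 s.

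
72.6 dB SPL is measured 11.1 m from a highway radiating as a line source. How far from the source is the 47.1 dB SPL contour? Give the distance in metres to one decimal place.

Line-source spreading drops the level by 10·log₁₀(r₂/r₁); inverting, r₂/r₁ = 10^(ΔL/10).
r₂ = 11.1·10^((72.6−47.1)/10) = 11.1·10^(25.5/10) = 3938.43 m.

3938.4 m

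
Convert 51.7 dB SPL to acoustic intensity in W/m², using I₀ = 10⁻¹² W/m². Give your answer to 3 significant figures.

1.48e-07 W/m²

L = 10·log₁₀(I/I₀) ⇒ I = I₀·10^(L/10) = 10⁻¹² × 10^5.17.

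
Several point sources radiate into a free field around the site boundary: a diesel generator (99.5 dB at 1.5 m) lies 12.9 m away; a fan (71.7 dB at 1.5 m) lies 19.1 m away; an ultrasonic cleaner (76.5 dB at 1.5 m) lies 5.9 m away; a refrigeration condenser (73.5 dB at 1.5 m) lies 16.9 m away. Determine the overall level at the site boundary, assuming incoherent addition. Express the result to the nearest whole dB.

81 dB

Propagate each source to the receiver with L = L_ref − 20·log₁₀(r/r_ref), then add intensities.
diesel generator: 99.5 − 20·log₁₀(12.9/1.5) = 99.5 − 18.69 = 80.81 dB.
fan: 71.7 − 20·log₁₀(19.1/1.5) = 71.7 − 22.10 = 49.60 dB.
ultrasonic cleaner: 76.5 − 20·log₁₀(5.9/1.5) = 76.5 − 11.90 = 64.60 dB.
refrigeration condenser: 73.5 − 20·log₁₀(16.9/1.5) = 73.5 − 21.04 = 52.46 dB.
Σ 10^(L/10) = 1.237e+08 → L_total = 10·log₁₀(1.237e+08) = 80.92 dB.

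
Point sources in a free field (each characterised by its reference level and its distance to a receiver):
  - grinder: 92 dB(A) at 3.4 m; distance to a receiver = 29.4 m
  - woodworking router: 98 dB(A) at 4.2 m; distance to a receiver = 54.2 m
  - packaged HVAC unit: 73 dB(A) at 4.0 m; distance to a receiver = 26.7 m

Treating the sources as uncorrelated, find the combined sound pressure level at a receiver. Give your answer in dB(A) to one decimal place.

77.7 dB(A)

Propagate each source to the receiver with L = L_ref − 20·log₁₀(r/r_ref), then add intensities.
grinder: 92 − 20·log₁₀(29.4/3.4) = 92 − 18.74 = 73.26 dB(A).
woodworking router: 98 − 20·log₁₀(54.2/4.2) = 98 − 22.21 = 75.79 dB(A).
packaged HVAC unit: 73 − 20·log₁₀(26.7/4.0) = 73 − 16.49 = 56.51 dB(A).
Σ 10^(L/10) = 5.953e+07 → L_total = 10·log₁₀(5.953e+07) = 77.75 dB(A).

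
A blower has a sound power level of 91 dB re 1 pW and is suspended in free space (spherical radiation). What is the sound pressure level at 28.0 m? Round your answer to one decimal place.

51.1 dB

The power spreads over a sphere of area 4π·r², so L_p = L_w − 10·log₁₀(4π·r²).
4π·r² = 9852 m², 10·log₁₀ of that is 39.935 dB.
L_p = 91 − 39.935 = 51.06 dB.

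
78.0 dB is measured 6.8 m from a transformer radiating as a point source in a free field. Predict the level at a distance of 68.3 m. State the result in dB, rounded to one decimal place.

58.0 dB

Point-source attenuation: ΔL = 20·log₁₀(r₂/r₁) = 20·log₁₀(68.3/6.8) = 20.038 dB.
L₂ = 78.0 − 20·log₁₀(68.3/6.8) = 78.0 − 20.038 = 57.96 dB.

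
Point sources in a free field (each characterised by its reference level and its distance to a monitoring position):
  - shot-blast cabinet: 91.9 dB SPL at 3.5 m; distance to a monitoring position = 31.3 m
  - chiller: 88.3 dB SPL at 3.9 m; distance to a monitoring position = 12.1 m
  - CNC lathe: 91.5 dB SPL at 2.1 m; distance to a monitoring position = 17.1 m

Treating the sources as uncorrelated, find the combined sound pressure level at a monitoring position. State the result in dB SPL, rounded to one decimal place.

80.4 dB SPL

Propagate each source to the receiver with L = L_ref − 20·log₁₀(r/r_ref), then add intensities.
shot-blast cabinet: 91.9 − 20·log₁₀(31.3/3.5) = 91.9 − 19.03 = 72.87 dB SPL.
chiller: 88.3 − 20·log₁₀(12.1/3.9) = 88.3 − 9.83 = 78.47 dB SPL.
CNC lathe: 91.5 − 20·log₁₀(17.1/2.1) = 91.5 − 18.22 = 73.28 dB SPL.
Σ 10^(L/10) = 1.109e+08 → L_total = 10·log₁₀(1.109e+08) = 80.45 dB SPL.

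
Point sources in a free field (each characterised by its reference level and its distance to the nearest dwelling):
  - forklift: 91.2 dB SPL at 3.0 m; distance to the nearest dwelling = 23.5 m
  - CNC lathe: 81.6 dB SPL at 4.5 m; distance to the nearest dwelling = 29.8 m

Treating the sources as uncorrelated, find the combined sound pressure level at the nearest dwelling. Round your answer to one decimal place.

Apply inverse-square spreading to bring every level to the receiver, then sum 10^(L/10).
forklift: 91.2 − 20·log₁₀(23.5/3.0) = 91.2 − 17.88 = 73.32 dB SPL.
CNC lathe: 81.6 − 20·log₁₀(29.8/4.5) = 81.6 − 16.42 = 65.18 dB SPL.
Σ 10^(L/10) = 2.478e+07 → L_total = 10·log₁₀(2.478e+07) = 73.94 dB SPL.

73.9 dB SPL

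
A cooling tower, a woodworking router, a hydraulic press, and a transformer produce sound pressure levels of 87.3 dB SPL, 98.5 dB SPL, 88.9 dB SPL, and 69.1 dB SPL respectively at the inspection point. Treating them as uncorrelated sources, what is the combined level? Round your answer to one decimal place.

For uncorrelated sources the intensities add, so convert each level to linear form, sum, and take 10·log₁₀ of the total.
Σ 10^(L/10) = 10^(87.3/10) + 10^(98.5/10) + 10^(88.9/10) + 10^(69.1/10) = 8.401e+09.
L_total = 10·log₁₀(8.401e+09) = 99.24 dB SPL.

99.2 dB SPL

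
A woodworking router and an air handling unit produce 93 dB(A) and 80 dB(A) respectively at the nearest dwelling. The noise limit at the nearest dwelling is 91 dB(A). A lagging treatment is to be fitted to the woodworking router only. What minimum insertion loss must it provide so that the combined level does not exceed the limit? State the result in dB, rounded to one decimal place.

Fixed contribution from the other source: Σ 10^(L/10) = 10^(80/10) = 1.000e+08 (80.00 dB(A)).
To meet 91 dB(A) overall, the treated woodworking router may contribute at most 10^(91/10) − 1.000e+08 = 1.159e+09, i.e. 90.64 dB(A).
So the woodworking router must be reduced from 93 to 90.64 dB(A): IL = 2.36 dB.

2.4 dB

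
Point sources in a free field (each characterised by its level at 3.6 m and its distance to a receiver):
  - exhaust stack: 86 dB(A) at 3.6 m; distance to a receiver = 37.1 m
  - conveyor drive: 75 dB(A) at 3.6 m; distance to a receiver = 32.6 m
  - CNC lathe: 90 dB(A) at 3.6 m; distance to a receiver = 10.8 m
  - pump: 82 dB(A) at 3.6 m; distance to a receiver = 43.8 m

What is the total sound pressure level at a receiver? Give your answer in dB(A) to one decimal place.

80.7 dB(A)

First find each source's level at the receiver (point-source: −20·log₁₀(r/r_ref)), then combine on an intensity basis.
exhaust stack: 86 − 20·log₁₀(37.1/3.6) = 86 − 20.26 = 65.74 dB(A).
conveyor drive: 75 − 20·log₁₀(32.6/3.6) = 75 − 19.14 = 55.86 dB(A).
CNC lathe: 90 − 20·log₁₀(10.8/3.6) = 90 − 9.54 = 80.46 dB(A).
pump: 82 − 20·log₁₀(43.8/3.6) = 82 − 21.70 = 60.30 dB(A).
Σ 10^(L/10) = 1.163e+08 → L_total = 10·log₁₀(1.163e+08) = 80.66 dB(A).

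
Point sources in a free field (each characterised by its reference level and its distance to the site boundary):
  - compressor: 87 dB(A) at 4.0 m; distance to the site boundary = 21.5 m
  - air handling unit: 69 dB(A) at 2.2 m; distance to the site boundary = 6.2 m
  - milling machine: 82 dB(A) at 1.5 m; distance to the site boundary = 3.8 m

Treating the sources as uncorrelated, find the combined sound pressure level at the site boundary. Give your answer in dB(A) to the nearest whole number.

76 dB(A)

First find each source's level at the receiver (point-source: −20·log₁₀(r/r_ref)), then combine on an intensity basis.
compressor: 87 − 20·log₁₀(21.5/4.0) = 87 − 14.61 = 72.39 dB(A).
air handling unit: 69 − 20·log₁₀(6.2/2.2) = 69 − 9.00 = 60.00 dB(A).
milling machine: 82 − 20·log₁₀(3.8/1.5) = 82 − 8.07 = 73.93 dB(A).
Σ 10^(L/10) = 4.304e+07 → L_total = 10·log₁₀(4.304e+07) = 76.34 dB(A).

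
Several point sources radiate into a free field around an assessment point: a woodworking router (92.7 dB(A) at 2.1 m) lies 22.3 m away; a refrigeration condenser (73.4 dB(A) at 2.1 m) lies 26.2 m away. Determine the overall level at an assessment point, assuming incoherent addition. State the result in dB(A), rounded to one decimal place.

Apply inverse-square spreading to bring every level to the receiver, then sum 10^(L/10).
woodworking router: 92.7 − 20·log₁₀(22.3/2.1) = 92.7 − 20.52 = 72.18 dB(A).
refrigeration condenser: 73.4 − 20·log₁₀(26.2/2.1) = 73.4 − 21.92 = 51.48 dB(A).
Σ 10^(L/10) = 1.665e+07 → L_total = 10·log₁₀(1.665e+07) = 72.22 dB(A).

72.2 dB(A)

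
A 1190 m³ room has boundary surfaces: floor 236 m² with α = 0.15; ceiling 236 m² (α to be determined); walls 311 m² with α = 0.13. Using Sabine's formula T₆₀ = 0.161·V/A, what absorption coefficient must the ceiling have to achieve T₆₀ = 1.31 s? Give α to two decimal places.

A = 0.161·V/T₆₀ = 0.161·1190/1.31 = 146.25 m² sabins.
Absorption from the other surfaces = 236·0.15 + 311·0.13 = 75.83 m², so the ceiling must supply 70.42 m² over 236 m².
α = 70.42/236 = 0.298.

0.30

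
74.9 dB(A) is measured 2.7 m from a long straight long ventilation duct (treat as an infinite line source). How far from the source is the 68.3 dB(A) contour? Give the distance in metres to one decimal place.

For a line source L₁ − L₂ = 10·log₁₀(r₂/r₁), so r₂ = r₁·10^((L₁−L₂)/10).
r₂ = 2.7·10^((74.9−68.3)/10) = 2.7·10^(6.6/10) = 12.34 m.

12.3 m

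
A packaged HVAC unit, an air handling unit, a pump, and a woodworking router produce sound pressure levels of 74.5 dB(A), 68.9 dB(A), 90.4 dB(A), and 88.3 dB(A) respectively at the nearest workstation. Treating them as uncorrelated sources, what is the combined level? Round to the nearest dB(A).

For uncorrelated sources the intensities add, so convert each level to linear form, sum, and take 10·log₁₀ of the total.
Σ 10^(L/10) = 10^(74.5/10) + 10^(68.9/10) + 10^(90.4/10) + 10^(88.3/10) = 1.809e+09.
L_total = 10·log₁₀(1.809e+09) = 92.57 dB(A).

93 dB(A)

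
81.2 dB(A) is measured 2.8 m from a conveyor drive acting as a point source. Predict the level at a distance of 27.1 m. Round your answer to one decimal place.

For a point source, L₂ = L₁ − 20·log₁₀(r₂/r₁).
L₂ = 81.2 − 20·log₁₀(27.1/2.8) = 81.2 − 19.716 = 61.48 dB(A).

61.5 dB(A)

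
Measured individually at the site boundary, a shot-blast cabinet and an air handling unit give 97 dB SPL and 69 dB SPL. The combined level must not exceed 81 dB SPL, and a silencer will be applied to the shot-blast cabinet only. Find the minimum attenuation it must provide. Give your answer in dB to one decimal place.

Everything except the shot-blast cabinet sums to 10^(69/10) = 7.943e+06 in linear terms, 69.00 dB SPL.
To meet 81 dB SPL overall, the treated shot-blast cabinet may contribute at most 10^(81/10) − 7.943e+06 = 1.179e+08, i.e. 80.72 dB SPL.
So the shot-blast cabinet must be reduced from 97 to 80.72 dB SPL: IL = 16.28 dB.

16.3 dB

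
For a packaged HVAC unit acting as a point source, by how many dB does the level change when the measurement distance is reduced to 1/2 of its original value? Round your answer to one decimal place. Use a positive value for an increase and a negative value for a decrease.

+6.0 dB

A point source loses 6 dB per doubling of distance; generally ΔL = −20·log₁₀(r₂/r₁).
ΔL = −20·log₁₀(0.5) = +6.02 dB.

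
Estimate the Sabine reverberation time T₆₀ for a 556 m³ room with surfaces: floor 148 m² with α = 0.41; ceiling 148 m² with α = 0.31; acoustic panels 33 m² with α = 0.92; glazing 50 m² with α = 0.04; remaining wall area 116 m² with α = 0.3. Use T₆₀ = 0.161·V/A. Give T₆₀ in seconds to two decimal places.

0.52 s

Total absorption A = 148·0.41 + 148·0.31 + 33·0.92 + 50·0.04 + 116·0.3 = 173.72 m² sabins.
T₆₀ = 0.161·V/A = 0.161·556/173.72 = 0.515 s.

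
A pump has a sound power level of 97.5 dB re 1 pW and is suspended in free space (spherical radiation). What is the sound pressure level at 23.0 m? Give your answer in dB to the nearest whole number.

59 dB

L_p = L_w − 10·log₁₀(4π·r²) with r = 23.0 m.
4π·r² = 6648 m², 10·log₁₀ of that is 38.227 dB.
L_p = 97.5 − 38.227 = 59.27 dB.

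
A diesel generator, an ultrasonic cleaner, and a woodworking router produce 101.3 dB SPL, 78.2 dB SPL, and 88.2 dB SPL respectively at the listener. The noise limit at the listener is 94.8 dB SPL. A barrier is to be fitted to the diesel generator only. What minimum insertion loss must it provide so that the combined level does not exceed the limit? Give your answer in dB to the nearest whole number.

Fixed contribution from the other sources: Σ 10^(L/10) = 10^(78.2/10) + 10^(88.2/10) = 7.268e+08 (88.61 dB SPL).
To meet 94.8 dB SPL overall, the treated diesel generator may contribute at most 10^(94.8/10) − 7.268e+08 = 2.293e+09, i.e. 93.60 dB SPL.
Required insertion loss = 101.3 − 93.60 = 7.70 dB.

8 dB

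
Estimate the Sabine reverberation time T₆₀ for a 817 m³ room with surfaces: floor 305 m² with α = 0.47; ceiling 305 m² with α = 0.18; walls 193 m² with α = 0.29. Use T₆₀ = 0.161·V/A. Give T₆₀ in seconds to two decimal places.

Summing Sᵢαᵢ: 305·0.47 + 305·0.18 + 193·0.29 = 254.22 m².
T₆₀ = 0.161·V/A = 0.161·817/254.22 = 0.517 s.

0.52 s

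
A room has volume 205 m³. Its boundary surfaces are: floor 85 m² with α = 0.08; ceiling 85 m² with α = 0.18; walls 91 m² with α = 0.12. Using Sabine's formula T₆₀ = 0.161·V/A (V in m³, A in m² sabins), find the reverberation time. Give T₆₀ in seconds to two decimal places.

1.00 s

Total absorption A = 85·0.08 + 85·0.18 + 91·0.12 = 33.02 m² sabins.
T₆₀ = 0.161·V/A = 0.161·205/33.02 = 1.000 s.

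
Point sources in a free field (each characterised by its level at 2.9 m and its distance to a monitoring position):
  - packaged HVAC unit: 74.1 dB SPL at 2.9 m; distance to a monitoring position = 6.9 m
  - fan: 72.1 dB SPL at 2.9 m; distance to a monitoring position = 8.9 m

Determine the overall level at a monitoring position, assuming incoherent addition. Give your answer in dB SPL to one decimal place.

68.0 dB SPL

First find each source's level at the receiver (point-source: −20·log₁₀(r/r_ref)), then combine on an intensity basis.
packaged HVAC unit: 74.1 − 20·log₁₀(6.9/2.9) = 74.1 − 7.53 = 66.57 dB SPL.
fan: 72.1 − 20·log₁₀(8.9/2.9) = 72.1 − 9.74 = 62.36 dB SPL.
Σ 10^(L/10) = 6.262e+06 → L_total = 10·log₁₀(6.262e+06) = 67.97 dB SPL.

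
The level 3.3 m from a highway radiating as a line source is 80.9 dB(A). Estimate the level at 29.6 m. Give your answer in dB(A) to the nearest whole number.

Cylindrical spreading from a line source gives a 10·log₁₀(r₂/r₁) drop.
L₂ = 80.9 − 10·log₁₀(29.6/3.3) = 80.9 − 9.528 = 71.37 dB(A).

71 dB(A)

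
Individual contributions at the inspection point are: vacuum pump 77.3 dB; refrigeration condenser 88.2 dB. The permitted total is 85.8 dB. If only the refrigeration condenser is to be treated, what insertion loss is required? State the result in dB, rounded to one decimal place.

The untreated sources together contribute 10^(77.3/10) = 5.370e+07, i.e. 77.30 dB.
The limit corresponds to 10^(85.8/10) = 3.802e+08; subtracting the fixed part leaves 3.265e+08 for the refrigeration condenser, i.e. 85.14 dB.
So the refrigeration condenser must be reduced from 88.2 to 85.14 dB: IL = 3.06 dB.

3.1 dB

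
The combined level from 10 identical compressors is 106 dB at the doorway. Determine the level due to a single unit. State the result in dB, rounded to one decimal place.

10 equal contributions raise the level by 10·log₁₀ 10 = 10.000 dB, so each unit alone gives 106 − 10.000.

96.0 dB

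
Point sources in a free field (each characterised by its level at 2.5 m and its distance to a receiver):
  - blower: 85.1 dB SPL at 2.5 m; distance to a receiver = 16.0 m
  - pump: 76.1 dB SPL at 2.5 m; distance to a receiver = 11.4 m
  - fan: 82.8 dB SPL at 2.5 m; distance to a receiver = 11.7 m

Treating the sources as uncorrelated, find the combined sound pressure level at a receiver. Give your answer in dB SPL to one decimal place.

Propagate each source to the receiver with L = L_ref − 20·log₁₀(r/r_ref), then add intensities.
blower: 85.1 − 20·log₁₀(16.0/2.5) = 85.1 − 16.12 = 68.98 dB SPL.
pump: 76.1 − 20·log₁₀(11.4/2.5) = 76.1 − 13.18 = 62.92 dB SPL.
fan: 82.8 − 20·log₁₀(11.7/2.5) = 82.8 − 13.40 = 69.40 dB SPL.
Σ 10^(L/10) = 1.856e+07 → L_total = 10·log₁₀(1.856e+07) = 72.69 dB SPL.

72.7 dB SPL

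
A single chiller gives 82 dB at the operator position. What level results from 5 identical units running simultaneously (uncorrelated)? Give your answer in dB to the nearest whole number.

With 5 equal, uncorrelated contributions the intensity is 5× that of one unit, giving a rise of 10·log₁₀ 5.
L_total = 82 + 10·log₁₀(5) = 82 + 6.990 = 88.99 dB.

89 dB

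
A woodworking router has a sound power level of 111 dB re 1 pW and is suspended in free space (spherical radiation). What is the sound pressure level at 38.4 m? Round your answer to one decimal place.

L_p = L_w − 10·log₁₀(4π·r²) with r = 38.4 m.
4π·r² = 1.853e+04 m², 10·log₁₀ of that is 42.679 dB.
L_p = 111 − 42.679 = 68.32 dB.

68.3 dB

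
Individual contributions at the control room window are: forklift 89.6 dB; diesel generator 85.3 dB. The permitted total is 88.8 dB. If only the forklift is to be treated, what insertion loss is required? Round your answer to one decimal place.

The untreated sources together contribute 10^(85.3/10) = 3.388e+08, i.e. 85.30 dB.
The limit corresponds to 10^(88.8/10) = 7.586e+08; subtracting the fixed part leaves 4.197e+08 for the forklift, i.e. 86.23 dB.
So the forklift must be reduced from 89.6 to 86.23 dB: IL = 3.37 dB.

3.4 dB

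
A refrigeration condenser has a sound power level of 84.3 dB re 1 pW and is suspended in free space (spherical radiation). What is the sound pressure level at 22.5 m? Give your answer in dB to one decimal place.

The power spreads over a sphere of area 4π·r², so L_p = L_w − 10·log₁₀(4π·r²).
4π·r² = 6362 m², 10·log₁₀ of that is 38.036 dB.
L_p = 84.3 − 38.036 = 46.26 dB.

46.3 dB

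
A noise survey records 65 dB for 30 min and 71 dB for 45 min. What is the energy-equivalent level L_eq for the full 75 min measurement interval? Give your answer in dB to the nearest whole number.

Weight each interval's intensity by its duration and average over T = 75 min:
Σ tᵢ·10^(Lᵢ/10) = 30·10^(65/10) + 45·10^(71/10) = 6.614e+08.
L_eq = 10·log₁₀(6.614e+08/75) = 69.45 dB.

69 dB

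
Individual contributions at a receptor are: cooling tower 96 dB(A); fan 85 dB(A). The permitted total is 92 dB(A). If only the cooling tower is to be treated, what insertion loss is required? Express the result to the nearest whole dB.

The untreated sources together contribute 10^(85/10) = 3.162e+08, i.e. 85.00 dB(A).
To meet 92 dB(A) overall, the treated cooling tower may contribute at most 10^(92/10) − 3.162e+08 = 1.269e+09, i.e. 91.03 dB(A).
So the cooling tower must be reduced from 96 to 91.03 dB(A): IL = 4.97 dB.

5 dB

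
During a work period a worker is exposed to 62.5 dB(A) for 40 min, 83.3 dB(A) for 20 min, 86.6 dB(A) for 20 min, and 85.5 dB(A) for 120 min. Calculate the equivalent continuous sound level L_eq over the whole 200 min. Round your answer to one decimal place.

84.5 dB(A)

L_eq = 10·log₁₀[(1/T)·Σ tᵢ·10^(Lᵢ/10)] with T = 200 min.
Σ tᵢ·10^(Lᵢ/10) = 40·10^(62.5/10) + 20·10^(83.3/10) + 20·10^(86.6/10) + 120·10^(85.5/10) = 5.607e+10.
L_eq = 10·log₁₀(5.607e+10/200) = 84.48 dB(A).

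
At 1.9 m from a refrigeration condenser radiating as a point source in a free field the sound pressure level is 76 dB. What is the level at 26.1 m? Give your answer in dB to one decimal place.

Spherical spreading from a point source gives a 20·log₁₀(r₂/r₁) drop.
L₂ = 76 − 20·log₁₀(26.1/1.9) = 76 − 22.758 = 53.24 dB.

53.2 dB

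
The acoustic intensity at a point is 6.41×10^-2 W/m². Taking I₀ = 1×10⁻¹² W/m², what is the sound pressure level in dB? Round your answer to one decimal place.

108.1 dB

I/I₀ = 6.41×10^-2/10⁻¹² = 6.41×10^10, and L = 10·log₁₀(I/I₀).
L = 10·(0.8069 + 10) = 108.07 dB.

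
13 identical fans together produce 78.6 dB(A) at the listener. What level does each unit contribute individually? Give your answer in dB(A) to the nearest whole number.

67 dB(A)

13 equal contributions raise the level by 10·log₁₀ 13 = 11.139 dB, so each unit alone gives 78.6 − 11.139.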